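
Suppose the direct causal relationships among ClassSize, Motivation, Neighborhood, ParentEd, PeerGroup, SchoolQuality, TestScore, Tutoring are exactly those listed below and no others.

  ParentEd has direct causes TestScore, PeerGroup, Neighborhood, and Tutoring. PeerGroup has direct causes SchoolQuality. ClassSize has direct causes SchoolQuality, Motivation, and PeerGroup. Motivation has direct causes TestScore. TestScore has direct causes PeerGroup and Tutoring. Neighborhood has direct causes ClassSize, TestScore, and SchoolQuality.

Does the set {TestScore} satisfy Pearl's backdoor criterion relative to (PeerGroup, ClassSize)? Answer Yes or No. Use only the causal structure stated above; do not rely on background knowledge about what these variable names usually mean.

Backdoor paths from PeerGroup to ClassSize (paths whose first edge points into PeerGroup):
  P1: PeerGroup <- SchoolQuality -> ClassSize
  P2: PeerGroup <- SchoolQuality -> Neighborhood <- TestScore -> Motivation -> ClassSize
  P3: PeerGroup <- SchoolQuality -> Neighborhood <- ClassSize
  P4: PeerGroup <- SchoolQuality -> Neighborhood -> ParentEd <- Tutoring -> TestScore -> Motivation -> ClassSize
  P5: PeerGroup <- SchoolQuality -> Neighborhood -> ParentEd <- TestScore -> Motivation -> ClassSize
Condition 1 (no descendant of PeerGroup in the set): FAILS — TestScore is a descendant of PeerGroup.
Condition 2 (every backdoor path blocked by {TestScore}):
  P1: open — no interior node is in the conditioning set.
  P2: blocked at collider Neighborhood (neither it nor any descendant is in the conditioning set).
  P3: blocked at collider Neighborhood (neither it nor any descendant is in the conditioning set).
  P4: blocked at collider ParentEd (neither it nor any descendant is in the conditioning set).
  P5: blocked at collider ParentEd (neither it nor any descendant is in the conditioning set).
{TestScore} does not satisfy the backdoor criterion.

No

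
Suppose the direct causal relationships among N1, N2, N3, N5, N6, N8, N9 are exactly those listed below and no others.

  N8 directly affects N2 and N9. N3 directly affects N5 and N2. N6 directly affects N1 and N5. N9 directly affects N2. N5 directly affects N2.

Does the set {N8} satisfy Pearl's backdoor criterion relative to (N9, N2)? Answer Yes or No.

Yes

Backdoor paths from N9 to N2 (paths whose first edge points into N9):
  P1: N9 <- N8 -> N2
Condition 1 (no descendant of N9 in the set): holds — descendants of N9 are {N2}; none are in {N8}.
Condition 2 (every backdoor path blocked by {N8}):
  P1: blocked at fork node N8 ∈ conditioning set.
{N8} satisfies the backdoor criterion.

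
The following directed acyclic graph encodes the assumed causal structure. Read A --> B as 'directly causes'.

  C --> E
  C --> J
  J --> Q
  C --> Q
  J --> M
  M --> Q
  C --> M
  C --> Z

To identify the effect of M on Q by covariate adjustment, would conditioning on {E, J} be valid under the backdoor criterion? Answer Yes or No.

Backdoor paths from M to Q (paths whose first edge points into M):
  P1: M <- C -> J -> Q
  P2: M <- C -> Q
  P3: M <- J <- C -> Q
  P4: M <- J -> Q
Condition 1 (no descendant of M in the set): holds — descendants of M are {Q}; none are in {E, J}.
Condition 2 (every backdoor path blocked by {E, J}):
  P1: blocked at chain node J ∈ conditioning set.
  P2: open — no interior node is in the conditioning set.
  P3: blocked at chain node J ∈ conditioning set.
  P4: blocked at fork node J ∈ conditioning set.
{E, J} does not satisfy the backdoor criterion.

No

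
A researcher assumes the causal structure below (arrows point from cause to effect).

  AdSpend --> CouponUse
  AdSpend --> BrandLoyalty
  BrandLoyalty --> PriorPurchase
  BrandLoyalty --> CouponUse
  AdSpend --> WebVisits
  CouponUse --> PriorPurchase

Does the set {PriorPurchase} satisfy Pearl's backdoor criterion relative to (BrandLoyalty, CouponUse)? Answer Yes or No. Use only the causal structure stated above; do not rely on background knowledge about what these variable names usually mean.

No

Backdoor paths from BrandLoyalty to CouponUse (paths whose first edge points into BrandLoyalty):
  P1: BrandLoyalty <- AdSpend -> CouponUse
Condition 1 (no descendant of BrandLoyalty in the set): FAILS — PriorPurchase is a descendant of BrandLoyalty.
Condition 2 (every backdoor path blocked by {PriorPurchase}):
  P1: open — no interior node is in the conditioning set.
{PriorPurchase} does not satisfy the backdoor criterion.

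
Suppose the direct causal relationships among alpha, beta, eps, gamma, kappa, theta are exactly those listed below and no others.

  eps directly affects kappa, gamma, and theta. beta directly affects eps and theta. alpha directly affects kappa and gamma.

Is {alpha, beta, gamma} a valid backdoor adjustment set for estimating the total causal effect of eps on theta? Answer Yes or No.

Backdoor paths from eps to theta (paths whose first edge points into eps):
  P1: eps <- beta -> theta
Condition 1 (no descendant of eps in the set): FAILS — gamma is a descendant of eps.
Condition 2 (every backdoor path blocked by {alpha, beta, gamma}):
  P1: blocked at fork node beta ∈ conditioning set.
{alpha, beta, gamma} does not satisfy the backdoor criterion.

No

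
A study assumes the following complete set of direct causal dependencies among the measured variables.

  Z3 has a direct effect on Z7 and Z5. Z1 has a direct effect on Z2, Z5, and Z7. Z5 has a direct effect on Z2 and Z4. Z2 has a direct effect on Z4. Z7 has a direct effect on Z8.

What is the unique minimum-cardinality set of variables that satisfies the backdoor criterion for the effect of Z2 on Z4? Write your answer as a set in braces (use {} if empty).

{Z5}

Variables eligible for adjustment (non-descendants of Z2, excluding Z2 and Z4): {Z1, Z3, Z5, Z7, Z8}.
Backdoor paths from Z2 to Z4:
  P1: Z2 <- Z1 -> Z5 -> Z4
  P2: Z2 <- Z1 -> Z7 <- Z3 -> Z5 -> Z4
  P3: Z2 <- Z5 -> Z4
The empty set is not sufficient: P1 (Z2 <- Z1 -> Z5 -> Z4) has no collider blocking it and no conditioned non-collider, so it is open.
Try {Z5}:
  P1: blocked at chain node Z5 ∈ conditioning set.
  P2: blocked at collider Z7 (neither it nor any descendant is in the conditioning set).
  P3: blocked at fork node Z5 ∈ conditioning set.
{Z5} contains no descendant of Z2 and blocks every backdoor path.
No other singleton works — e.g. {Z1} leaves P3 open — so {Z5} is the unique smallest valid adjustment set.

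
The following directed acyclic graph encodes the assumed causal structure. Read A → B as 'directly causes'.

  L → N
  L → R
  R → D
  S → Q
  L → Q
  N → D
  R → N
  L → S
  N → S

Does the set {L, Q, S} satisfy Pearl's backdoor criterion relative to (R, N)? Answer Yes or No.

No

Backdoor paths from R to N (paths whose first edge points into R):
  P1: R <- L -> N
  P2: R <- L -> S <- N
  P3: R <- L -> Q <- S <- N
Condition 1 (no descendant of R in the set): FAILS — Q and S are descendants of R.
Condition 2 (every backdoor path blocked by {L, Q, S}):
  P1: blocked at fork node L ∈ conditioning set.
  P2: blocked at fork node L ∈ conditioning set.
  P3: blocked at fork node L ∈ conditioning set.
{L, Q, S} does not satisfy the backdoor criterion.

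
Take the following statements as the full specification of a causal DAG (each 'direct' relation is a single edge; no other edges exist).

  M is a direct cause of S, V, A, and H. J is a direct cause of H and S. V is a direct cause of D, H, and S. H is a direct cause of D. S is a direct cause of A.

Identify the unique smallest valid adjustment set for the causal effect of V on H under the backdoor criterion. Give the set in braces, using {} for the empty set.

{M}

Variables eligible for adjustment (non-descendants of V, excluding V and H): {J, M}.
Backdoor paths from V to H:
  P1: V <- M -> S <- J -> H
  P2: V <- M -> H
  P3: V <- M -> A <- S <- J -> H
The empty set is not sufficient: P2 (V <- M -> H) has no collider blocking it and no conditioned non-collider, so it is open.
Try {M}:
  P1: blocked at fork node M ∈ conditioning set.
  P2: blocked at fork node M ∈ conditioning set.
  P3: blocked at fork node M ∈ conditioning set.
{M} contains no descendant of V and blocks every backdoor path.
No other singleton works — e.g. {J} leaves P2 open — so {M} is the unique smallest valid adjustment set.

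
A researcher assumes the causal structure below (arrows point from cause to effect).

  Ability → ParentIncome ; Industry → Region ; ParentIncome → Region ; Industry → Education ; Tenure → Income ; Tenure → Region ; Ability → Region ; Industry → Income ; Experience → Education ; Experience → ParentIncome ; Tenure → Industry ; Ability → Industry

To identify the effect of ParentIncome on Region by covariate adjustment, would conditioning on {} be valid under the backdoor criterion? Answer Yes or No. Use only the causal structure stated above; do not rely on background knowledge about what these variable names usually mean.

No

Backdoor paths from ParentIncome to Region (paths whose first edge points into ParentIncome):
  P1: ParentIncome <- Ability -> Industry <- Tenure -> Region
  P2: ParentIncome <- Ability -> Industry -> Region
  P3: ParentIncome <- Ability -> Industry -> Income <- Tenure -> Region
  P4: ParentIncome <- Ability -> Region
  P5: ParentIncome <- Experience -> Education <- Industry <- Tenure -> Region
  P6: ParentIncome <- Experience -> Education <- Industry <- Ability -> Region
  P7: ParentIncome <- Experience -> Education <- Industry -> Region
  P8: ParentIncome <- Experience -> Education <- Industry -> Income <- Tenure -> Region
Condition 1 (no descendant of ParentIncome in the set): holds — descendants of ParentIncome are {Region}; none are in {}.
Condition 2 (every backdoor path blocked by {}):
  P1: blocked at collider Industry (neither it nor any descendant is in the conditioning set).
  P2: open — no interior node is in the conditioning set.
  P3: blocked at collider Income (neither it nor any descendant is in the conditioning set).
  P4: open — no interior node is in the conditioning set.
  P5: blocked at collider Education (neither it nor any descendant is in the conditioning set).
  P6: blocked at collider Education (neither it nor any descendant is in the conditioning set).
  P7: blocked at collider Education (neither it nor any descendant is in the conditioning set).
  P8: blocked at collider Education (neither it nor any descendant is in the conditioning set).
{} does not satisfy the backdoor criterion.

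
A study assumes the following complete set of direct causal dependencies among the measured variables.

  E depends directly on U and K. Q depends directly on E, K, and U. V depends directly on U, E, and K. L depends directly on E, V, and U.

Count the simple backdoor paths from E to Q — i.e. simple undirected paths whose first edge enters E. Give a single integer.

6

A backdoor path from E to Q is any simple undirected path whose first edge points into E (i.e. leaves E via a parent).
Parents of E: {K, U}.
Enumerating:
  P1: E <- K -> Q
  P2: E <- K -> V <- U -> Q
  P3: E <- K -> V -> L <- U -> Q
  P4: E <- U -> Q
  P5: E <- U -> V <- K -> Q
  P6: E <- U -> L <- V <- K -> Q
That exhausts the simple backdoor paths. Count: 6.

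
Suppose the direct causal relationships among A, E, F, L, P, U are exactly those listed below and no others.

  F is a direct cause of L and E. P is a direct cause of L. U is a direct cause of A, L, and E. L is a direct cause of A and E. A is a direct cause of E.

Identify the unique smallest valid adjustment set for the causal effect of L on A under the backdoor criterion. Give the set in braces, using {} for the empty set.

{U}

Variables eligible for adjustment (non-descendants of L, excluding L and A): {F, P, U}.
Backdoor paths from L to A:
  P1: L <- F -> E <- U -> A
  P2: L <- F -> E <- A
  P3: L <- U -> A
  P4: L <- U -> E <- A
The empty set is not sufficient: P3 (L <- U -> A) has no collider blocking it and no conditioned non-collider, so it is open.
Try {U}:
  P1: blocked at collider E (neither it nor any descendant is in the conditioning set).
  P2: blocked at collider E (neither it nor any descendant is in the conditioning set).
  P3: blocked at fork node U ∈ conditioning set.
  P4: blocked at fork node U ∈ conditioning set.
{U} contains no descendant of L and blocks every backdoor path.
No other singleton works — e.g. {F} leaves P3 open — so {U} is the unique smallest valid adjustment set.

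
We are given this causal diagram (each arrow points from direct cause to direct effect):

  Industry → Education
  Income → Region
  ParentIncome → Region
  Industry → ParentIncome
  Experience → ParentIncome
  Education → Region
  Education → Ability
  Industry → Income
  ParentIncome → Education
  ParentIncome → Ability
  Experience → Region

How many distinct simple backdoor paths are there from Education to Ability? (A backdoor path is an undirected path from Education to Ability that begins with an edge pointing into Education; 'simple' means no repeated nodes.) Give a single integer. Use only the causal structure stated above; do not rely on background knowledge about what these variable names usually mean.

A backdoor path from Education to Ability is any simple undirected path whose first edge points into Education (i.e. leaves Education via a parent).
Parents of Education: {Industry, ParentIncome}.
Enumerating:
  P1: Education <- Industry -> Income -> Region <- Experience -> ParentIncome -> Ability
  P2: Education <- Industry -> Income -> Region <- ParentIncome -> Ability
  P3: Education <- Industry -> ParentIncome -> Ability
  P4: Education <- ParentIncome -> Ability
That exhausts the simple backdoor paths. Count: 4.

4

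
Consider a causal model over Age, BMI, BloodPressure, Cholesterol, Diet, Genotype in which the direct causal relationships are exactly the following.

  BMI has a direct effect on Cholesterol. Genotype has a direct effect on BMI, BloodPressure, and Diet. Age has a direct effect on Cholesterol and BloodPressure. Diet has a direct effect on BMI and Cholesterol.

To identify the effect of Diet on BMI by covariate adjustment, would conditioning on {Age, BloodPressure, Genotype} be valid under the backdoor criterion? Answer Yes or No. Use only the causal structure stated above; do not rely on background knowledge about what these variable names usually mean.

Yes

Backdoor paths from Diet to BMI (paths whose first edge points into Diet):
  P1: Diet <- Genotype -> BMI
  P2: Diet <- Genotype -> BloodPressure <- Age -> Cholesterol <- BMI
Condition 1 (no descendant of Diet in the set): holds — descendants of Diet are {BMI, Cholesterol}; none are in {Age, BloodPressure, Genotype}.
Condition 2 (every backdoor path blocked by {Age, BloodPressure, Genotype}):
  P1: blocked at fork node Genotype ∈ conditioning set.
  P2: blocked at fork node Genotype ∈ conditioning set.
{Age, BloodPressure, Genotype} satisfies the backdoor criterion.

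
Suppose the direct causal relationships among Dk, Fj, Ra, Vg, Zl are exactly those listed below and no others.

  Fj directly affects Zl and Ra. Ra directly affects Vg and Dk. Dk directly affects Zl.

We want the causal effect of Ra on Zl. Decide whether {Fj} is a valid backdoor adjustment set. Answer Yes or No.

Yes

Backdoor paths from Ra to Zl (paths whose first edge points into Ra):
  P1: Ra <- Fj -> Zl
Condition 1 (no descendant of Ra in the set): holds — descendants of Ra are {Dk, Vg, Zl}; none are in {Fj}.
Condition 2 (every backdoor path blocked by {Fj}):
  P1: blocked at fork node Fj ∈ conditioning set.
{Fj} satisfies the backdoor criterion.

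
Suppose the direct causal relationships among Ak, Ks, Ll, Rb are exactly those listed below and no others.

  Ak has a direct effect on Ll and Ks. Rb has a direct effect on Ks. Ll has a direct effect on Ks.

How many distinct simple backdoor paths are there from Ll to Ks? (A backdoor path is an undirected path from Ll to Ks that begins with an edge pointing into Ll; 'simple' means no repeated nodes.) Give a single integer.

A backdoor path from Ll to Ks is any simple undirected path whose first edge points into Ll (i.e. leaves Ll via a parent).
Parents of Ll: {Ak}.
Enumerating:
  P1: Ll <- Ak -> Ks
That exhausts the simple backdoor paths. Count: 1.

1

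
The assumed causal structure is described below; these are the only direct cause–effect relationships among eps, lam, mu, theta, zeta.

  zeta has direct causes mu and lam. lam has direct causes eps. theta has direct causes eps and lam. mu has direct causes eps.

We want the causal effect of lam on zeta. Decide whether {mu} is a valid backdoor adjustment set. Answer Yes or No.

Yes

Backdoor paths from lam to zeta (paths whose first edge points into lam):
  P1: lam <- eps -> mu -> zeta
Condition 1 (no descendant of lam in the set): holds — descendants of lam are {theta, zeta}; none are in {mu}.
Condition 2 (every backdoor path blocked by {mu}):
  P1: blocked at chain node mu ∈ conditioning set.
{mu} satisfies the backdoor criterion.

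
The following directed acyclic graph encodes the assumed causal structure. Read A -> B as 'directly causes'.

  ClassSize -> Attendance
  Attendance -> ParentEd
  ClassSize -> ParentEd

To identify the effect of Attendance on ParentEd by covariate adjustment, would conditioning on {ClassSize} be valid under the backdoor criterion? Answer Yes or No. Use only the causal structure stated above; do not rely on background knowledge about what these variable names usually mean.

Backdoor paths from Attendance to ParentEd (paths whose first edge points into Attendance):
  P1: Attendance <- ClassSize -> ParentEd
Condition 1 (no descendant of Attendance in the set): holds — descendants of Attendance are {ParentEd}; none are in {ClassSize}.
Condition 2 (every backdoor path blocked by {ClassSize}):
  P1: blocked at fork node ClassSize ∈ conditioning set.
{ClassSize} satisfies the backdoor criterion.

Yes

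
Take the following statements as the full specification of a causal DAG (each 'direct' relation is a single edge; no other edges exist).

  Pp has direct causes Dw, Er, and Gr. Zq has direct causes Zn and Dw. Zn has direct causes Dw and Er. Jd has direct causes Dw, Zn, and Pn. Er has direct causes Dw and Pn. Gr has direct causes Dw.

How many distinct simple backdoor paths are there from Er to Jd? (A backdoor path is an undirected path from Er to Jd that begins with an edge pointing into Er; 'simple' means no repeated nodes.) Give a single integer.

4

A backdoor path from Er to Jd is any simple undirected path whose first edge points into Er (i.e. leaves Er via a parent).
Parents of Er: {Dw, Pn}.
Enumerating:
  P1: Er <- Pn -> Jd
  P2: Er <- Dw -> Zn -> Jd
  P3: Er <- Dw -> Zq <- Zn -> Jd
  P4: Er <- Dw -> Jd
That exhausts the simple backdoor paths. Count: 4.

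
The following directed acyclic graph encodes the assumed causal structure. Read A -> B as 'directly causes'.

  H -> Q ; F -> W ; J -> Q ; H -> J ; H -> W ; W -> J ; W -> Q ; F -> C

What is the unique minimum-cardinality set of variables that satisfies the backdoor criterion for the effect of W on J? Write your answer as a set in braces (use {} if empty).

Variables eligible for adjustment (non-descendants of W, excluding W and J): {C, F, H}.
Backdoor paths from W to J:
  P1: W <- H -> J
  P2: W <- H -> Q <- J
The empty set is not sufficient: P1 (W <- H -> J) has no collider blocking it and no conditioned non-collider, so it is open.
Try {H}:
  P1: blocked at fork node H ∈ conditioning set.
  P2: blocked at fork node H ∈ conditioning set.
{H} contains no descendant of W and blocks every backdoor path.
No other singleton works — e.g. {F} leaves P1 open — so {H} is the unique smallest valid adjustment set.

{H}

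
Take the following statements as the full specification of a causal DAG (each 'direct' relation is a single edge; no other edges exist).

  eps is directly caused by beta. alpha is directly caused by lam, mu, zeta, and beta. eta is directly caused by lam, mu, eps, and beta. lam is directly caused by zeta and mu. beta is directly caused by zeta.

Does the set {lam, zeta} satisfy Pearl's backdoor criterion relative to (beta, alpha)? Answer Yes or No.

Backdoor paths from beta to alpha (paths whose first edge points into beta):
  P1: beta <- zeta -> lam <- mu -> alpha
  P2: beta <- zeta -> lam -> alpha
  P3: beta <- zeta -> lam -> eta <- mu -> alpha
  P4: beta <- zeta -> alpha
Condition 1 (no descendant of beta in the set): holds — descendants of beta are {alpha, eps, eta}; none are in {lam, zeta}.
Condition 2 (every backdoor path blocked by {lam, zeta}):
  P1: blocked at fork node zeta ∈ conditioning set.
  P2: blocked at fork node zeta ∈ conditioning set.
  P3: blocked at fork node zeta ∈ conditioning set.
  P4: blocked at fork node zeta ∈ conditioning set.
{lam, zeta} satisfies the backdoor criterion.

Yes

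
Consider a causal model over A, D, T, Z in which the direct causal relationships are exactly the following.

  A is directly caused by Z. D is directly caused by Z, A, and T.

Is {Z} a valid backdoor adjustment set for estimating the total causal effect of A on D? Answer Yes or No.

Backdoor paths from A to D (paths whose first edge points into A):
  P1: A <- Z -> D
Condition 1 (no descendant of A in the set): holds — descendants of A are {D}; none are in {Z}.
Condition 2 (every backdoor path blocked by {Z}):
  P1: blocked at fork node Z ∈ conditioning set.
{Z} satisfies the backdoor criterion.

Yes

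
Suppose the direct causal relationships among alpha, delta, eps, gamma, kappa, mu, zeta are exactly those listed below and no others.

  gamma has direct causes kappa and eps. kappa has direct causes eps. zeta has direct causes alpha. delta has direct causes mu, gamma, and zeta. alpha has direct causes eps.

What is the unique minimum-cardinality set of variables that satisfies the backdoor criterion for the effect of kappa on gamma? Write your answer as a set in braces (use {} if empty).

Variables eligible for adjustment (non-descendants of kappa, excluding kappa and gamma): {alpha, eps, mu, zeta}.
Backdoor paths from kappa to gamma:
  P1: kappa <- eps -> alpha -> zeta -> delta <- gamma
  P2: kappa <- eps -> gamma
The empty set is not sufficient: P2 (kappa <- eps -> gamma) has no collider blocking it and no conditioned non-collider, so it is open.
Try {eps}:
  P1: blocked at fork node eps ∈ conditioning set.
  P2: blocked at fork node eps ∈ conditioning set.
{eps} contains no descendant of kappa and blocks every backdoor path.
No other singleton works — e.g. {mu} leaves P2 open — so {eps} is the unique smallest valid adjustment set.

{eps}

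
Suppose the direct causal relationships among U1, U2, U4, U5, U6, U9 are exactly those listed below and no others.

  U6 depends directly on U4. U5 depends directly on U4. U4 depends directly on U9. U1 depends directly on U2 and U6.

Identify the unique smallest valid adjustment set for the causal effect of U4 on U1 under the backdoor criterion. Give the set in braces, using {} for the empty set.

Variables eligible for adjustment (non-descendants of U4, excluding U4 and U1): {U2, U9}.
Backdoor paths from U4 to U1:
  (none)
With no backdoor paths the empty set already satisfies the criterion, and it is trivially minimal.

{}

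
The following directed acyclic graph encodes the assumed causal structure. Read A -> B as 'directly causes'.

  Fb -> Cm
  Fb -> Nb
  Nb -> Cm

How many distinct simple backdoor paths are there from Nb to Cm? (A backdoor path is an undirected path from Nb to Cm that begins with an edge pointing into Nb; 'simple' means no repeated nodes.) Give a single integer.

1

A backdoor path from Nb to Cm is any simple undirected path whose first edge points into Nb (i.e. leaves Nb via a parent).
Parents of Nb: {Fb}.
Enumerating:
  P1: Nb <- Fb -> Cm
That exhausts the simple backdoor paths. Count: 1.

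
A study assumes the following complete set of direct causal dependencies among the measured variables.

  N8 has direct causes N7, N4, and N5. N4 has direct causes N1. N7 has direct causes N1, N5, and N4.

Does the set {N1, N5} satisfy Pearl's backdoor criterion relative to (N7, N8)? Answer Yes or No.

No

Backdoor paths from N7 to N8 (paths whose first edge points into N7):
  P1: N7 <- N1 -> N4 -> N8
  P2: N7 <- N5 -> N8
  P3: N7 <- N4 -> N8
Condition 1 (no descendant of N7 in the set): holds — descendants of N7 are {N8}; none are in {N1, N5}.
Condition 2 (every backdoor path blocked by {N1, N5}):
  P1: blocked at fork node N1 ∈ conditioning set.
  P2: blocked at fork node N5 ∈ conditioning set.
  P3: open — no interior node is in the conditioning set.
{N1, N5} does not satisfy the backdoor criterion.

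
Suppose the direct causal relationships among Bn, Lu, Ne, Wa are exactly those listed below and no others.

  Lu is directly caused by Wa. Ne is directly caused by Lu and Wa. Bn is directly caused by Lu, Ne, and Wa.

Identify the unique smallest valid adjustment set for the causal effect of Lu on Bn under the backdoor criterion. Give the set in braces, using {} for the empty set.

Variables eligible for adjustment (non-descendants of Lu, excluding Lu and Bn): {Wa}.
Backdoor paths from Lu to Bn:
  P1: Lu <- Wa -> Ne -> Bn
  P2: Lu <- Wa -> Bn
The empty set is not sufficient: P1 (Lu <- Wa -> Ne -> Bn) has no collider blocking it and no conditioned non-collider, so it is open.
Try {Wa}:
  P1: blocked at fork node Wa ∈ conditioning set.
  P2: blocked at fork node Wa ∈ conditioning set.
{Wa} contains no descendant of Lu and blocks every backdoor path.
{Wa} is the unique smallest valid adjustment set.

{Wa}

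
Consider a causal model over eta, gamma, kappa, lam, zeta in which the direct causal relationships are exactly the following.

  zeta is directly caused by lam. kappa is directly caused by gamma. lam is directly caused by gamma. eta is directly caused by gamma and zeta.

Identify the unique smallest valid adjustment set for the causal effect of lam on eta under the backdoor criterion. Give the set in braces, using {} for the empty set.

Variables eligible for adjustment (non-descendants of lam, excluding lam and eta): {gamma, kappa}.
Backdoor paths from lam to eta:
  P1: lam <- gamma -> eta
The empty set is not sufficient: P1 (lam <- gamma -> eta) has no collider blocking it and no conditioned non-collider, so it is open.
Try {gamma}:
  P1: blocked at fork node gamma ∈ conditioning set.
{gamma} contains no descendant of lam and blocks every backdoor path.
No other singleton works — e.g. {kappa} leaves P1 open — so {gamma} is the unique smallest valid adjustment set.

{gamma}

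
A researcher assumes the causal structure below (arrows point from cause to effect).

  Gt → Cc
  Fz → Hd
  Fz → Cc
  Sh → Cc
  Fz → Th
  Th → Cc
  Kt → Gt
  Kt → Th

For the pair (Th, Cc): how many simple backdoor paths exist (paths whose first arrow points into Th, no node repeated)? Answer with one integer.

A backdoor path from Th to Cc is any simple undirected path whose first edge points into Th (i.e. leaves Th via a parent).
Parents of Th: {Fz, Kt}.
Enumerating:
  P1: Th <- Fz -> Cc
  P2: Th <- Kt -> Gt -> Cc
That exhausts the simple backdoor paths. Count: 2.

2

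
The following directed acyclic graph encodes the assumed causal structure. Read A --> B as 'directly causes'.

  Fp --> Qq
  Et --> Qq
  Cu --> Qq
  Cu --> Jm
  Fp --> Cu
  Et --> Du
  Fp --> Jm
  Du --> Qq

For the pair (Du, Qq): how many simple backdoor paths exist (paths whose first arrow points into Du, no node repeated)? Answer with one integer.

1

A backdoor path from Du to Qq is any simple undirected path whose first edge points into Du (i.e. leaves Du via a parent).
Parents of Du: {Et}.
Enumerating:
  P1: Du <- Et -> Qq
That exhausts the simple backdoor paths. Count: 1.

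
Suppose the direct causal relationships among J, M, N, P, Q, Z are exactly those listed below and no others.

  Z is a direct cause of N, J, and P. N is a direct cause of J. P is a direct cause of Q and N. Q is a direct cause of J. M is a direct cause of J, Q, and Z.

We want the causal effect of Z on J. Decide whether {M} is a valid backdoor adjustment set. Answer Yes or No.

Yes

Backdoor paths from Z to J (paths whose first edge points into Z):
  P1: Z <- M -> Q <- P -> N -> J
  P2: Z <- M -> Q -> J
  P3: Z <- M -> J
Condition 1 (no descendant of Z in the set): holds — descendants of Z are {J, N, P, Q}; none are in {M}.
Condition 2 (every backdoor path blocked by {M}):
  P1: blocked at fork node M ∈ conditioning set.
  P2: blocked at fork node M ∈ conditioning set.
  P3: blocked at fork node M ∈ conditioning set.
{M} satisfies the backdoor criterion.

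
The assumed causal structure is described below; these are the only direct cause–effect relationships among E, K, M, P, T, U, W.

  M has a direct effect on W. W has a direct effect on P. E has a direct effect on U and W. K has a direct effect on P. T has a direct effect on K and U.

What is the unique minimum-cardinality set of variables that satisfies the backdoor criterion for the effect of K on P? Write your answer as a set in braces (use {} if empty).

Variables eligible for adjustment (non-descendants of K, excluding K and P): {E, M, T, U, W}.
Backdoor paths from K to P:
  P1: K <- T -> U <- E -> W -> P
Each backdoor path contains an unconditioned collider, so every path is already blocked with the empty conditioning set:
  P1: blocked at collider U (neither it nor any descendant is in the conditioning set).
The empty set is therefore the unique smallest valid set.

{}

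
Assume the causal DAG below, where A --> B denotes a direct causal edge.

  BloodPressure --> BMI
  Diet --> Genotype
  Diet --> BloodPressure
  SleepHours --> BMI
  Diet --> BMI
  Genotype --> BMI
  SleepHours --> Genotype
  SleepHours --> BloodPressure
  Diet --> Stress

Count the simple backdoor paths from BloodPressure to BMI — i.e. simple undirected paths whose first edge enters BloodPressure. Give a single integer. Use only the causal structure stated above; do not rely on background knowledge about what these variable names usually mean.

A backdoor path from BloodPressure to BMI is any simple undirected path whose first edge points into BloodPressure (i.e. leaves BloodPressure via a parent).
Parents of BloodPressure: {Diet, SleepHours}.
Enumerating:
  P1: BloodPressure <- Diet -> Genotype <- SleepHours -> BMI
  P2: BloodPressure <- Diet -> Genotype -> BMI
  P3: BloodPressure <- Diet -> BMI
  P4: BloodPressure <- SleepHours -> Genotype <- Diet -> BMI
  P5: BloodPressure <- SleepHours -> Genotype -> BMI
  P6: BloodPressure <- SleepHours -> BMI
That exhausts the simple backdoor paths. Count: 6.

6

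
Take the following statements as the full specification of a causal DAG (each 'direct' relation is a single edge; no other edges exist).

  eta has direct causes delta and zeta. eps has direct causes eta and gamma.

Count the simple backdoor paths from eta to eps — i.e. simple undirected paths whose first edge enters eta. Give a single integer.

A backdoor path from eta to eps is any simple undirected path whose first edge points into eta (i.e. leaves eta via a parent).
Parents of eta: {delta, zeta}.
No simple path from any parent of eta reaches eps without revisiting eta, so there are no backdoor paths.

0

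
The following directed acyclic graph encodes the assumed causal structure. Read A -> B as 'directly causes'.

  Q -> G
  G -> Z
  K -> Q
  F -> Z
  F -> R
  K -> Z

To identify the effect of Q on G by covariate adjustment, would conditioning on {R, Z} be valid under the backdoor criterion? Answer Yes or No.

No

Backdoor paths from Q to G (paths whose first edge points into Q):
  P1: Q <- K -> Z <- G
Condition 1 (no descendant of Q in the set): FAILS — Z is a descendant of Q.
Condition 2 (every backdoor path blocked by {R, Z}):
  P1: open — collider(s) Z are conditioned on (or have a conditioned descendant) and no non-collider on the path is in the set.
{R, Z} does not satisfy the backdoor criterion.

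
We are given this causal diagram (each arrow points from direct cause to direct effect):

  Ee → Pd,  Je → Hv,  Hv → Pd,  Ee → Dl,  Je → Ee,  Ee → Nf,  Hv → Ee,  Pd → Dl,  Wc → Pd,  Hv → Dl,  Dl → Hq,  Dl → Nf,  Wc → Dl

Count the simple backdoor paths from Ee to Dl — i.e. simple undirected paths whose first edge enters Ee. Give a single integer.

6

A backdoor path from Ee to Dl is any simple undirected path whose first edge points into Ee (i.e. leaves Ee via a parent).
Parents of Ee: {Hv, Je}.
Enumerating:
  P1: Ee <- Je -> Hv -> Pd <- Wc -> Dl
  P2: Ee <- Je -> Hv -> Pd -> Dl
  P3: Ee <- Je -> Hv -> Dl
  P4: Ee <- Hv -> Pd <- Wc -> Dl
  P5: Ee <- Hv -> Pd -> Dl
  P6: Ee <- Hv -> Dl
That exhausts the simple backdoor paths. Count: 6.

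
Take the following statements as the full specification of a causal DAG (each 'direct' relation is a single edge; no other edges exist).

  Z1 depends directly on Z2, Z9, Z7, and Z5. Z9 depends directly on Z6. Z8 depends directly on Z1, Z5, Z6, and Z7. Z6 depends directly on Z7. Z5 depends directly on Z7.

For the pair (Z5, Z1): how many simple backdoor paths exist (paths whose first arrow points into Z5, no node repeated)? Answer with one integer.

A backdoor path from Z5 to Z1 is any simple undirected path whose first edge points into Z5 (i.e. leaves Z5 via a parent).
Parents of Z5: {Z7}.
Enumerating:
  P1: Z5 <- Z7 -> Z6 -> Z9 -> Z1
  P2: Z5 <- Z7 -> Z6 -> Z8 <- Z1
  P3: Z5 <- Z7 -> Z1
  P4: Z5 <- Z7 -> Z8 <- Z6 -> Z9 -> Z1
  P5: Z5 <- Z7 -> Z8 <- Z1
That exhausts the simple backdoor paths. Count: 5.

5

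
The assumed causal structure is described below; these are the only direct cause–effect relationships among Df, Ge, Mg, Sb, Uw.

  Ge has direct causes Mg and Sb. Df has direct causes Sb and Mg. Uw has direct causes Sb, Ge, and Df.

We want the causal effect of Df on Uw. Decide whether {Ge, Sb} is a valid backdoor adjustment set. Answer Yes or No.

Backdoor paths from Df to Uw (paths whose first edge points into Df):
  P1: Df <- Mg -> Ge <- Sb -> Uw
  P2: Df <- Mg -> Ge -> Uw
  P3: Df <- Sb -> Ge -> Uw
  P4: Df <- Sb -> Uw
Condition 1 (no descendant of Df in the set): holds — descendants of Df are {Uw}; none are in {Ge, Sb}.
Condition 2 (every backdoor path blocked by {Ge, Sb}):
  P1: blocked at fork node Sb ∈ conditioning set.
  P2: blocked at chain node Ge ∈ conditioning set.
  P3: blocked at fork node Sb ∈ conditioning set.
  P4: blocked at fork node Sb ∈ conditioning set.
{Ge, Sb} satisfies the backdoor criterion.

Yes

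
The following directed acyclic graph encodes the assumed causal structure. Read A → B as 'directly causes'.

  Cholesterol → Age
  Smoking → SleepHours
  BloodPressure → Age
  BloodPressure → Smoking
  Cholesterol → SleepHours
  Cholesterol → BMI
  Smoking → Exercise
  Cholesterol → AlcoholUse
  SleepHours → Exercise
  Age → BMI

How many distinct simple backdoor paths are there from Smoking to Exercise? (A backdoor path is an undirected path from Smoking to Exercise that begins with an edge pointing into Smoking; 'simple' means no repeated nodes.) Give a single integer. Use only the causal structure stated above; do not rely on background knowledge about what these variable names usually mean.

A backdoor path from Smoking to Exercise is any simple undirected path whose first edge points into Smoking (i.e. leaves Smoking via a parent).
Parents of Smoking: {BloodPressure}.
Enumerating:
  P1: Smoking <- BloodPressure -> Age <- Cholesterol -> SleepHours -> Exercise
  P2: Smoking <- BloodPressure -> Age -> BMI <- Cholesterol -> SleepHours -> Exercise
That exhausts the simple backdoor paths. Count: 2.

2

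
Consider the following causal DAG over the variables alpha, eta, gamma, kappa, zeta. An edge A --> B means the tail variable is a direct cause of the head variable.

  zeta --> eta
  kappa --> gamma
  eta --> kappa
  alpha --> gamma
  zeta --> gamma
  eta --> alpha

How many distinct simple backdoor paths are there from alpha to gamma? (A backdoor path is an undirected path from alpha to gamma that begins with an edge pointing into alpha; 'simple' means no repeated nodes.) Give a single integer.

2

A backdoor path from alpha to gamma is any simple undirected path whose first edge points into alpha (i.e. leaves alpha via a parent).
Parents of alpha: {eta}.
Enumerating:
  P1: alpha <- eta <- zeta -> gamma
  P2: alpha <- eta -> kappa -> gamma
That exhausts the simple backdoor paths. Count: 2.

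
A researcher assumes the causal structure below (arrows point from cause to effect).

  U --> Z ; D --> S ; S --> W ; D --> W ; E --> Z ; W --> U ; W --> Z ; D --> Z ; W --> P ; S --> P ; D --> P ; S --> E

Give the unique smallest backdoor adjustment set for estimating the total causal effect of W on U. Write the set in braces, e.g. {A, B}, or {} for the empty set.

{}

Variables eligible for adjustment (non-descendants of W, excluding W and U): {D, E, S}.
Backdoor paths from W to U:
  P1: W <- D -> S -> E -> Z <- U
  P2: W <- D -> P <- S -> E -> Z <- U
  P3: W <- D -> Z <- U
  P4: W <- S <- D -> Z <- U
  P5: W <- S -> P <- D -> Z <- U
  P6: W <- S -> E -> Z <- U
Each backdoor path contains an unconditioned collider, so every path is already blocked with the empty conditioning set:
  P1: blocked at collider Z (neither it nor any descendant is in the conditioning set).
  P2: blocked at collider P (neither it nor any descendant is in the conditioning set).
  P3: blocked at collider Z (neither it nor any descendant is in the conditioning set).
  P4: blocked at collider Z (neither it nor any descendant is in the conditioning set).
  P5: blocked at collider P (neither it nor any descendant is in the conditioning set).
  P6: blocked at collider Z (neither it nor any descendant is in the conditioning set).
The empty set is therefore the unique smallest valid set.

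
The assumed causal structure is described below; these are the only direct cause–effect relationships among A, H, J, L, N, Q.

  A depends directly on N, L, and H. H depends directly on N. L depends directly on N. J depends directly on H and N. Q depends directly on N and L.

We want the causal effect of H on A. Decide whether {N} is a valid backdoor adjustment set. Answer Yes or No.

Backdoor paths from H to A (paths whose first edge points into H):
  P1: H <- N -> L -> A
  P2: H <- N -> Q <- L -> A
  P3: H <- N -> A
Condition 1 (no descendant of H in the set): holds — descendants of H are {A, J}; none are in {N}.
Condition 2 (every backdoor path blocked by {N}):
  P1: blocked at fork node N ∈ conditioning set.
  P2: blocked at fork node N ∈ conditioning set.
  P3: blocked at fork node N ∈ conditioning set.
{N} satisfies the backdoor criterion.

Yes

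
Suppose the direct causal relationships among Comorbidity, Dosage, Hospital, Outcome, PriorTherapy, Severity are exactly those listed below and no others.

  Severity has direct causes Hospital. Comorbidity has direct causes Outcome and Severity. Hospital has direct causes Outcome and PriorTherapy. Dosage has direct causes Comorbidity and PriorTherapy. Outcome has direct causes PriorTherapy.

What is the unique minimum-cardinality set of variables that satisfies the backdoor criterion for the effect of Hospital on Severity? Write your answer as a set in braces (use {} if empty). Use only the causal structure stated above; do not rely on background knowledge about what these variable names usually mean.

{}

Variables eligible for adjustment (non-descendants of Hospital, excluding Hospital and Severity): {Outcome, PriorTherapy}.
Backdoor paths from Hospital to Severity:
  P1: Hospital <- PriorTherapy -> Outcome -> Comorbidity <- Severity
  P2: Hospital <- PriorTherapy -> Dosage <- Comorbidity <- Severity
  P3: Hospital <- Outcome <- PriorTherapy -> Dosage <- Comorbidity <- Severity
  P4: Hospital <- Outcome -> Comorbidity <- Severity
Each backdoor path contains an unconditioned collider, so every path is already blocked with the empty conditioning set:
  P1: blocked at collider Comorbidity (neither it nor any descendant is in the conditioning set).
  P2: blocked at collider Dosage (neither it nor any descendant is in the conditioning set).
  P3: blocked at collider Dosage (neither it nor any descendant is in the conditioning set).
  P4: blocked at collider Comorbidity (neither it nor any descendant is in the conditioning set).
The empty set is therefore the unique smallest valid set.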